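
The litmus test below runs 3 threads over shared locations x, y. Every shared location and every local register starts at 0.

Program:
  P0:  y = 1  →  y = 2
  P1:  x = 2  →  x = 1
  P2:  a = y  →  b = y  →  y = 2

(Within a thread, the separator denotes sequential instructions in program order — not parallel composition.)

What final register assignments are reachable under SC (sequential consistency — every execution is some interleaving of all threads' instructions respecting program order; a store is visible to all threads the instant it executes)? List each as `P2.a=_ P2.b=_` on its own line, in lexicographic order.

P2.a=0 P2.b=0
P2.a=0 P2.b=1
P2.a=0 P2.b=2
P2.a=1 P2.b=1
P2.a=1 P2.b=2
P2.a=2 P2.b=2

outcome vector order: (P2.a,P2.b)
|SC outcomes| = 6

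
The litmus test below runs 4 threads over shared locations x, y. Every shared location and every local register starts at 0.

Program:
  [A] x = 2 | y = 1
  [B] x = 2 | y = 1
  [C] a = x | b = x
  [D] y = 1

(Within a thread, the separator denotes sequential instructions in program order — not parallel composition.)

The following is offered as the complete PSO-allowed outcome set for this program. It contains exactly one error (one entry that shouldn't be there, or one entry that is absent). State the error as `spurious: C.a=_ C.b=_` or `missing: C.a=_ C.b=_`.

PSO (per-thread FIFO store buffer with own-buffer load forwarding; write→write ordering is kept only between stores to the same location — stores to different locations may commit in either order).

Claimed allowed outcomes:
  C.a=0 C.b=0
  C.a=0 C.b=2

outcome vector order: (C.a,C.b)
PSO (3): 00; 02; 22
PSO∖claimed = {22}

missing: C.a=2 C.b=2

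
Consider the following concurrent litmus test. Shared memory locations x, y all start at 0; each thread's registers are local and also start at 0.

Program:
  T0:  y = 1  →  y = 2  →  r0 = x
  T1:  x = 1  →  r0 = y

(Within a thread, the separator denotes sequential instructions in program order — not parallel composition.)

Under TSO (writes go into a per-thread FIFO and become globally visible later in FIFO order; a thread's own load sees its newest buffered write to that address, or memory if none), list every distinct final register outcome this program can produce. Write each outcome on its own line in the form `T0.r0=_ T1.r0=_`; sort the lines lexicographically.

outcome vector order: (T0.r0,T1.r0)
|TSO outcomes| = 6

T0.r0=0 T1.r0=0
T0.r0=0 T1.r0=1
T0.r0=0 T1.r0=2
T0.r0=1 T1.r0=0
T0.r0=1 T1.r0=1
T0.r0=1 T1.r0=2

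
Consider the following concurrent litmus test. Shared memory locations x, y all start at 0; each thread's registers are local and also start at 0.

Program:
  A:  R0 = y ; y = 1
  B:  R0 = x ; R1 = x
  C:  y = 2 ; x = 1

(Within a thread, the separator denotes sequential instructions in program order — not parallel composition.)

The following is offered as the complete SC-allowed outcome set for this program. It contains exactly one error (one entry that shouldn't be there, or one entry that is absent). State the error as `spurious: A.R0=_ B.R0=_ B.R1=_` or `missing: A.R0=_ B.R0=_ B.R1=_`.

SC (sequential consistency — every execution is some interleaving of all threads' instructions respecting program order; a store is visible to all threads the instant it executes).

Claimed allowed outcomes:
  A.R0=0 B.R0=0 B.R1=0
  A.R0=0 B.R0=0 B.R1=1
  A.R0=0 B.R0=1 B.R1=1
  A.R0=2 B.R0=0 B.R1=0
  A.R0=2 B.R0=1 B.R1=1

outcome vector order: (A.R0,B.R0,B.R1)
under SC → 000; 001; 011; 200; 201; 211
SC∖claimed = {201}

missing: A.R0=2 B.R0=0 B.R1=1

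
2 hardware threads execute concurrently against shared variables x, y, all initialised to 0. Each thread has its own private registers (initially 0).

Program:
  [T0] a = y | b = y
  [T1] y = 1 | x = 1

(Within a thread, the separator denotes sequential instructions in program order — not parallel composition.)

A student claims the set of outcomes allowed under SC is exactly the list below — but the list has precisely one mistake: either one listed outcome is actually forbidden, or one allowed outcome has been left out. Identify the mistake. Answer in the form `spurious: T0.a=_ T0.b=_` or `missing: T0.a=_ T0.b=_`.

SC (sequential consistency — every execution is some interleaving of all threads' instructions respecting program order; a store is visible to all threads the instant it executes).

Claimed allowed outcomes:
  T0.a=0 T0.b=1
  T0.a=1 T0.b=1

outcome vector order: (T0.a,T0.b)
SC (3): 0/0; 0/1; 1/1
SC∖claimed = {0/0}

missing: T0.a=0 T0.b=0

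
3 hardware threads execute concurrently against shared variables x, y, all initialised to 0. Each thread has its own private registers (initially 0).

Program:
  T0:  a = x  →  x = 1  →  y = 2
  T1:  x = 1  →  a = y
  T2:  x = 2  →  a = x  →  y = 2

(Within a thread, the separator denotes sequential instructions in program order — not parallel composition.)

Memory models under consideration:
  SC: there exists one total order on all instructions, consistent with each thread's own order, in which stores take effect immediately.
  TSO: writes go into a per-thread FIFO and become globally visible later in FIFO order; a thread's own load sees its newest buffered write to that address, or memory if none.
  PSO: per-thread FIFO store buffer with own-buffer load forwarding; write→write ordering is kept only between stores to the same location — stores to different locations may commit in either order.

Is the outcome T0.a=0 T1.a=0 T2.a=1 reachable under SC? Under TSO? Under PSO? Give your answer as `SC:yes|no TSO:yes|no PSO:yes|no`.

outcome vector order: (T0.a,T1.a,T2.a)
SC: 12 outcomes — {<0 0 1> <0 0 2> <0 2 1> <0 2 2> <1 0 1> <1 0 2> <1 2 1> <1 2 2> <2 0 1> <2 0 2> <2 2 1> <2 2 2>}
TSO: 12 outcomes — {<0 0 1> <0 0 2> <0 2 1> <0 2 2> <1 0 1> <1 0 2> <1 2 1> <1 2 2> <2 0 1> <2 0 2> <2 2 1> <2 2 2>}
PSO: 12 outcomes — {<0 0 1> <0 0 2> <0 2 1> <0 2 2> <1 0 1> <1 0 2> <1 2 1> <1 2 2> <2 0 1> <2 0 2> <2 2 1> <2 2 2>}
target <0 0 1> ∈ {SC,TSO,PSO}

SC:yes TSO:yes PSO:yes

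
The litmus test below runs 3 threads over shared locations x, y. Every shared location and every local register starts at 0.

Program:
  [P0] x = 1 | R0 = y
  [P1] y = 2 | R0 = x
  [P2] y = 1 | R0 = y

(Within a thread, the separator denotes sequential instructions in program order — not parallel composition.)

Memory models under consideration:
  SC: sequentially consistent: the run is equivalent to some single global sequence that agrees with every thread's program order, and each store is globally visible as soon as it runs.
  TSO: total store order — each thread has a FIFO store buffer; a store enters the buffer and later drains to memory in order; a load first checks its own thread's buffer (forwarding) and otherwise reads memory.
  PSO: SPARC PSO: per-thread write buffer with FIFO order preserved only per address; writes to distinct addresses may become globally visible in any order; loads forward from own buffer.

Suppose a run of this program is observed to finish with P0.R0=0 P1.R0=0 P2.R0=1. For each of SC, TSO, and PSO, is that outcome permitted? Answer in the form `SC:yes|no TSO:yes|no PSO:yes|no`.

SC:no TSO:yes PSO:yes

outcome vector order: (P0.R0,P1.R0,P2.R0)
[SC] allowed = {011, 012, 101, 111, 112, 201, 202, 211, 212}
[TSO] allowed = {001, 002, 011, 012, 101, 102, 111, 112, 201, 202, 211, 212}
[PSO] allowed = {001, 002, 011, 012, 101, 102, 111, 112, 201, 202, 211, 212}
target 001 ∈ {TSO,PSO}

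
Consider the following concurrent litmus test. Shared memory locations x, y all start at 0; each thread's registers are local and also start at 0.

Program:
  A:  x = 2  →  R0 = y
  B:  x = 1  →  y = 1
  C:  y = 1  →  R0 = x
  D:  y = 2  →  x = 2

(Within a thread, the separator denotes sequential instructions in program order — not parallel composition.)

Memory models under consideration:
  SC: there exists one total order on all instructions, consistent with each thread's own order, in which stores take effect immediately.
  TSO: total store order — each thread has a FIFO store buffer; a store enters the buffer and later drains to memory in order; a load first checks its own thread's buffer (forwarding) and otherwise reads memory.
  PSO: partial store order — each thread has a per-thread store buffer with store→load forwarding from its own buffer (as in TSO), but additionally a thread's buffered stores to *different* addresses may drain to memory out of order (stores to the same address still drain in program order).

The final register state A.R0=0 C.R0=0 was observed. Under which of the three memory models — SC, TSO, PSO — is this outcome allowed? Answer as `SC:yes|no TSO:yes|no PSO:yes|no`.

outcome vector order: (A.R0,C.R0)
[SC] allowed = {01 02 10 11 12 20 21 22}
[TSO] allowed = {00 01 02 10 11 12 20 21 22}
[PSO] allowed = {00 01 02 10 11 12 20 21 22}
target 00 ∈ {TSO,PSO}

SC:no TSO:yes PSO:yes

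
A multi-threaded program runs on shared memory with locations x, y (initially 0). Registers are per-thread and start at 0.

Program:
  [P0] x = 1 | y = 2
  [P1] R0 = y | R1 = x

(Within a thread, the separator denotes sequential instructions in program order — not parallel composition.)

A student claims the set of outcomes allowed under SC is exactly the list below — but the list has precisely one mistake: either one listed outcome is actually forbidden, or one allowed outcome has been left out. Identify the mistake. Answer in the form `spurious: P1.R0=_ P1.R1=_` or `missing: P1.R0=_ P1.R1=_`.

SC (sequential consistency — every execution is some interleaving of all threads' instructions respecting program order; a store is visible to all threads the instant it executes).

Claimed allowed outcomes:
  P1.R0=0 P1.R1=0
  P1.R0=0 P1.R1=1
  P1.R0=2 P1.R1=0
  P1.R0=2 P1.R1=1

outcome vector order: (P1.R0,P1.R1)
SC (3): 00; 01; 21
claimed∖SC = {20}

spurious: P1.R0=2 P1.R1=0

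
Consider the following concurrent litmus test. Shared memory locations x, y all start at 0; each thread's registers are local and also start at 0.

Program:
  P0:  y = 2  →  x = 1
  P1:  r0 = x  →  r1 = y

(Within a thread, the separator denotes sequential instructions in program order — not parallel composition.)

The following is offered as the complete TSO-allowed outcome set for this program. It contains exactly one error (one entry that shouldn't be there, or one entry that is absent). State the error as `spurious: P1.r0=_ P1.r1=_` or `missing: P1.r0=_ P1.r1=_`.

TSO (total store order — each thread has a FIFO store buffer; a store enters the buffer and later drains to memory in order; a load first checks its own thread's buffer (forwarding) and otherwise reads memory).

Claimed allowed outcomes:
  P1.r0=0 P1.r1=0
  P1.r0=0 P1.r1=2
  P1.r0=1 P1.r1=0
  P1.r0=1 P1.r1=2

outcome vector order: (P1.r0,P1.r1)
TSO (3): <0 0>; <0 2>; <1 2>
claimed∖TSO = {<1 0>}

spurious: P1.r0=1 P1.r1=0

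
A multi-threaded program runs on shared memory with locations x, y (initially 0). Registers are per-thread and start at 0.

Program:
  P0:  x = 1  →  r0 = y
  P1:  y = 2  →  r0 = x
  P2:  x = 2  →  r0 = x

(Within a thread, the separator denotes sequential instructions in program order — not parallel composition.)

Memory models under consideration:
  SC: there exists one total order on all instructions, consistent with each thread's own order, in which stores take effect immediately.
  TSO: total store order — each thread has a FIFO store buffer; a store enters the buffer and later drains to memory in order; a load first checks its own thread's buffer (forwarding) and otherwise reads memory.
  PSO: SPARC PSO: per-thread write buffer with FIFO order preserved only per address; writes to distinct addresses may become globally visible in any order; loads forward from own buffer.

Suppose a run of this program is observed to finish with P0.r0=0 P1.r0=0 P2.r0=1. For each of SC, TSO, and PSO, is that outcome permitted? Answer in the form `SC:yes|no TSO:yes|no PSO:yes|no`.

SC:no TSO:yes PSO:yes

outcome vector order: (P0.r0,P1.r0,P2.r0)
SC: 9 outcomes — {0/1/1 0/1/2 0/2/2 2/0/1 2/0/2 2/1/1 2/1/2 2/2/1 2/2/2}
TSO: 12 outcomes — {0/0/1 0/0/2 0/1/1 0/1/2 0/2/1 0/2/2 2/0/1 2/0/2 2/1/1 2/1/2 2/2/1 2/2/2}
PSO: 12 outcomes — {0/0/1 0/0/2 0/1/1 0/1/2 0/2/1 0/2/2 2/0/1 2/0/2 2/1/1 2/1/2 2/2/1 2/2/2}
target 0/0/1 ∈ {TSO,PSO}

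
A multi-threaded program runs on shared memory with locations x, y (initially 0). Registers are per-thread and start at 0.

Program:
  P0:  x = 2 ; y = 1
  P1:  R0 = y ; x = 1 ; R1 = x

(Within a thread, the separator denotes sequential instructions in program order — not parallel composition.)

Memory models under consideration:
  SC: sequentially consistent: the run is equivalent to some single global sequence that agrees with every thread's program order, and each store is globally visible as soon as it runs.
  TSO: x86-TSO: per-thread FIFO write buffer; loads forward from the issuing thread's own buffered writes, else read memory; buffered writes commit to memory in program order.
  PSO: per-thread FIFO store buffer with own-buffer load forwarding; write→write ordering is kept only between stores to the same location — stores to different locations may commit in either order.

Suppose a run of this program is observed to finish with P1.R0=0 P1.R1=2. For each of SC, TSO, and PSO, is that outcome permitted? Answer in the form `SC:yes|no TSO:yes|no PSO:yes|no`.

SC:yes TSO:yes PSO:yes

outcome vector order: (P1.R0,P1.R1)
SC: 3 outcomes — {01, 02, 11}
TSO: 3 outcomes — {01, 02, 11}
PSO: 4 outcomes — {01, 02, 11, 12}
target 02 ∈ {SC,TSO,PSO}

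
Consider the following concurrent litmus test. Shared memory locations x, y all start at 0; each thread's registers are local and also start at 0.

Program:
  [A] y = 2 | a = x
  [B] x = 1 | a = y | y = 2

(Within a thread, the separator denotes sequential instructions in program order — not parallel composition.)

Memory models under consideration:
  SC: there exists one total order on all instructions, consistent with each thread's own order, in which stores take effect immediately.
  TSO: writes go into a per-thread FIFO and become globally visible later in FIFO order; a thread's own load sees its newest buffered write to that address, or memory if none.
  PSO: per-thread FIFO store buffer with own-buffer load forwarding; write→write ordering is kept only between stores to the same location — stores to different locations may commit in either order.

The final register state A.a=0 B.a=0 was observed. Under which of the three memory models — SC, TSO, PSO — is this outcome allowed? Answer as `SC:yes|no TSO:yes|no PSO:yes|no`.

outcome vector order: (A.a,B.a)
SC (3): (0,2) (1,0) (1,2)
TSO (4): (0,0) (0,2) (1,0) (1,2)
PSO (4): (0,0) (0,2) (1,0) (1,2)
target (0,0) ∈ {TSO,PSO}

SC:no TSO:yes PSO:yes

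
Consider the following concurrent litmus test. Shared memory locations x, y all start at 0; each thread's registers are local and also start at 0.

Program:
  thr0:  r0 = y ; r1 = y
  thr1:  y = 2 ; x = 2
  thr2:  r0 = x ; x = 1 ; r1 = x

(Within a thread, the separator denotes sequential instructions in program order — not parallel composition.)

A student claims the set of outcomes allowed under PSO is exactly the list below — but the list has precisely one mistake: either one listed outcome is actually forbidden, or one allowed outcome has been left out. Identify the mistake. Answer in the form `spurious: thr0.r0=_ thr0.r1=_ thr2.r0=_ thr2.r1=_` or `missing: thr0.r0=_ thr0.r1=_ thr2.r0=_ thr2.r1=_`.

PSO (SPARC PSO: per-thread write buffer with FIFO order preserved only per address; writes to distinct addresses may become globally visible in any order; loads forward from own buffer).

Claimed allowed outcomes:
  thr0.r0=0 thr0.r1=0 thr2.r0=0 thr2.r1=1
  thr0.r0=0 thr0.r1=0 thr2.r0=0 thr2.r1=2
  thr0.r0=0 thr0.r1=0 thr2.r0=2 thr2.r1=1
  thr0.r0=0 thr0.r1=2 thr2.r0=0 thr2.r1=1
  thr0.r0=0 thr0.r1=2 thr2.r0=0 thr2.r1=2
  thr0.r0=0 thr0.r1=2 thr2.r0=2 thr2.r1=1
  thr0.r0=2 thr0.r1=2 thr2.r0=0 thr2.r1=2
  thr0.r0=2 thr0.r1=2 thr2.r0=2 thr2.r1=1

missing: thr0.r0=2 thr0.r1=2 thr2.r0=0 thr2.r1=1

outcome vector order: (thr0.r0,thr0.r1,thr2.r0,thr2.r1)
[PSO] allowed = {0/0/0/1; 0/0/0/2; 0/0/2/1; 0/2/0/1; 0/2/0/2; 0/2/2/1; 2/2/0/1; 2/2/0/2; 2/2/2/1}
PSO∖claimed = {2/2/0/1}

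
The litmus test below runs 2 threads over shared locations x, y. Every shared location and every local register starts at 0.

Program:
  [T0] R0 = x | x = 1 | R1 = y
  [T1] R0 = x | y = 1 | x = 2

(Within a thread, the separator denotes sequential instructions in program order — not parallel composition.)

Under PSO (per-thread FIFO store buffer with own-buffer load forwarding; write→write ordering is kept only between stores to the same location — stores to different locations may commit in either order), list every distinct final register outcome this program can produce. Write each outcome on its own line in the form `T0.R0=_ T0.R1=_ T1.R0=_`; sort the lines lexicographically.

T0.R0=0 T0.R1=0 T1.R0=0
T0.R0=0 T0.R1=0 T1.R0=1
T0.R0=0 T0.R1=1 T1.R0=0
T0.R0=0 T0.R1=1 T1.R0=1
T0.R0=2 T0.R1=0 T1.R0=0
T0.R0=2 T0.R1=1 T1.R0=0

outcome vector order: (T0.R0,T0.R1,T1.R0)
|PSO outcomes| = 6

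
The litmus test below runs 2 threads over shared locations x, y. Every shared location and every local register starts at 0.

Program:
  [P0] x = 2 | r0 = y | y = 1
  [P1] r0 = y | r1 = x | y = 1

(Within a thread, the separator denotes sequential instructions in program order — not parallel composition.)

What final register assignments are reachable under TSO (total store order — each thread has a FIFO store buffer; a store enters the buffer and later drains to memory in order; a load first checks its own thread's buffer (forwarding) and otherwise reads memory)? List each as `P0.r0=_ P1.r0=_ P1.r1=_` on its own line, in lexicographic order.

outcome vector order: (P0.r0,P1.r0,P1.r1)
|TSO outcomes| = 5

P0.r0=0 P1.r0=0 P1.r1=0
P0.r0=0 P1.r0=0 P1.r1=2
P0.r0=0 P1.r0=1 P1.r1=2
P0.r0=1 P1.r0=0 P1.r1=0
P0.r0=1 P1.r0=0 P1.r1=2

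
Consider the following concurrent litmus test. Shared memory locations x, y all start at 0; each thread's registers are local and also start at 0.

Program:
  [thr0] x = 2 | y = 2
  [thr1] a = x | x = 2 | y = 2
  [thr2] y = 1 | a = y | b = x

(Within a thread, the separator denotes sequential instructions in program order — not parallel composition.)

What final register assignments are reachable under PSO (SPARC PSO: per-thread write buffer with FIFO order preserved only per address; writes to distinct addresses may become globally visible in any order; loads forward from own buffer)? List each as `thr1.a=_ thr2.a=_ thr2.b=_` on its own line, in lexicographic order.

outcome vector order: (thr1.a,thr2.a,thr2.b)
|PSO outcomes| = 8

thr1.a=0 thr2.a=1 thr2.b=0
thr1.a=0 thr2.a=1 thr2.b=2
thr1.a=0 thr2.a=2 thr2.b=0
thr1.a=0 thr2.a=2 thr2.b=2
thr1.a=2 thr2.a=1 thr2.b=0
thr1.a=2 thr2.a=1 thr2.b=2
thr1.a=2 thr2.a=2 thr2.b=0
thr1.a=2 thr2.a=2 thr2.b=2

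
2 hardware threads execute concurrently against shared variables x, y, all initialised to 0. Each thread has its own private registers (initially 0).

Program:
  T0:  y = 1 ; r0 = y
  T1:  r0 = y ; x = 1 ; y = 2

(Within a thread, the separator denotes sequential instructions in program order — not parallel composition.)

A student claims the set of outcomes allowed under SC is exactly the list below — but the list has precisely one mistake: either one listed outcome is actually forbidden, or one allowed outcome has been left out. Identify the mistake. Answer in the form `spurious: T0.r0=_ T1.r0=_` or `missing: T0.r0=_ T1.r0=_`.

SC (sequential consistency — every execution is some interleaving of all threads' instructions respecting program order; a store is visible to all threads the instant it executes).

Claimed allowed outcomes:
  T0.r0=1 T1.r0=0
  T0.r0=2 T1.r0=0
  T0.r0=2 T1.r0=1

outcome vector order: (T0.r0,T1.r0)
[SC] allowed = {10 11 20 21}
SC∖claimed = {11}

missing: T0.r0=1 T1.r0=1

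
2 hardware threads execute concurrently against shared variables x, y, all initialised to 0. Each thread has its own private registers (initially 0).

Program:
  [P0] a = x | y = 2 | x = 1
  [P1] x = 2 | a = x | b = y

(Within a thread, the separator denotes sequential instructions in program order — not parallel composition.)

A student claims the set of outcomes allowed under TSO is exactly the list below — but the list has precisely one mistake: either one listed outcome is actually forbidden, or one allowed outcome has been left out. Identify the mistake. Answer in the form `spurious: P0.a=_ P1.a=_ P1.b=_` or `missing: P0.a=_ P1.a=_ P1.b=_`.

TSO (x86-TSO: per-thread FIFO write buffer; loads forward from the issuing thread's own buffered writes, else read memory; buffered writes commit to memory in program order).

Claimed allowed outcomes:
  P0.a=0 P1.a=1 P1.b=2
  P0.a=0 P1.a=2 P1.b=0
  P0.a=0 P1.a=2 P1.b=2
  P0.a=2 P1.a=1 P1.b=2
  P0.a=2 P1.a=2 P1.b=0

missing: P0.a=2 P1.a=2 P1.b=2

outcome vector order: (P0.a,P1.a,P1.b)
TSO (6): 012; 020; 022; 212; 220; 222
TSO∖claimed = {222}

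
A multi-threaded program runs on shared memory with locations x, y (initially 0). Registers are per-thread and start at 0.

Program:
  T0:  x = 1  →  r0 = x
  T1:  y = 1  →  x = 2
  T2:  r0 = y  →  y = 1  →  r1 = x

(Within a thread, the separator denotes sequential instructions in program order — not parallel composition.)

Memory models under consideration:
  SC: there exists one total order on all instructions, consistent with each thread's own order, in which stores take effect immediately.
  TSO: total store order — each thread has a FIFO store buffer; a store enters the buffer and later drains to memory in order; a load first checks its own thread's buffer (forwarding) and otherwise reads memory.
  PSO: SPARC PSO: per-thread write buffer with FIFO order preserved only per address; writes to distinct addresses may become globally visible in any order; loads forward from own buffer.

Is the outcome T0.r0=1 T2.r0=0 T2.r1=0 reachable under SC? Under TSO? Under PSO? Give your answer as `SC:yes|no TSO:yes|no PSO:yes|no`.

SC:yes TSO:yes PSO:yes

outcome vector order: (T0.r0,T2.r0,T2.r1)
SC: 12 outcomes — {<1 0 0>; <1 0 1>; <1 0 2>; <1 1 0>; <1 1 1>; <1 1 2>; <2 0 0>; <2 0 1>; <2 0 2>; <2 1 0>; <2 1 1>; <2 1 2>}
TSO: 12 outcomes — {<1 0 0>; <1 0 1>; <1 0 2>; <1 1 0>; <1 1 1>; <1 1 2>; <2 0 0>; <2 0 1>; <2 0 2>; <2 1 0>; <2 1 1>; <2 1 2>}
PSO: 12 outcomes — {<1 0 0>; <1 0 1>; <1 0 2>; <1 1 0>; <1 1 1>; <1 1 2>; <2 0 0>; <2 0 1>; <2 0 2>; <2 1 0>; <2 1 1>; <2 1 2>}
target <1 0 0> ∈ {SC,TSO,PSO}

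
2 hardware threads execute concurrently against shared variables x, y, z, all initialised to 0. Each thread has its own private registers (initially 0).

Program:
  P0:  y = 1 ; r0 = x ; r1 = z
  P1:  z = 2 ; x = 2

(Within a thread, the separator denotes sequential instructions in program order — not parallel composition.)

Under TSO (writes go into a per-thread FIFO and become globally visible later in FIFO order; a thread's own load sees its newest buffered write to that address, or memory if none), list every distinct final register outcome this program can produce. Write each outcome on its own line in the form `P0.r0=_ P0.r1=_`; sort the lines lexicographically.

outcome vector order: (P0.r0,P0.r1)
|TSO outcomes| = 3

P0.r0=0 P0.r1=0
P0.r0=0 P0.r1=2
P0.r0=2 P0.r1=2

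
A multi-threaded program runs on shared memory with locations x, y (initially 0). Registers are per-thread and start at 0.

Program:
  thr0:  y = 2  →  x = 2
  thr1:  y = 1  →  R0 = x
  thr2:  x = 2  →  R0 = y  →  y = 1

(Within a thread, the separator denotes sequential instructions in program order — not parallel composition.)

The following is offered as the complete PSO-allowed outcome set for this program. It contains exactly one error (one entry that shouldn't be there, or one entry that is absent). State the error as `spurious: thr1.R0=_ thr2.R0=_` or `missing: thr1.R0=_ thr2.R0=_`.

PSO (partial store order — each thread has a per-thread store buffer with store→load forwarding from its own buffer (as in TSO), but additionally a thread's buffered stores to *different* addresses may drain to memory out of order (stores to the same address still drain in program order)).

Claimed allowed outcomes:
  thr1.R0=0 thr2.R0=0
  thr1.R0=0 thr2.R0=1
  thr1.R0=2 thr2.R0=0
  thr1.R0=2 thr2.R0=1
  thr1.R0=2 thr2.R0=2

outcome vector order: (thr1.R0,thr2.R0)
PSO (6): (0,0); (0,1); (0,2); (2,0); (2,1); (2,2)
PSO∖claimed = {(0,2)}

missing: thr1.R0=0 thr2.R0=2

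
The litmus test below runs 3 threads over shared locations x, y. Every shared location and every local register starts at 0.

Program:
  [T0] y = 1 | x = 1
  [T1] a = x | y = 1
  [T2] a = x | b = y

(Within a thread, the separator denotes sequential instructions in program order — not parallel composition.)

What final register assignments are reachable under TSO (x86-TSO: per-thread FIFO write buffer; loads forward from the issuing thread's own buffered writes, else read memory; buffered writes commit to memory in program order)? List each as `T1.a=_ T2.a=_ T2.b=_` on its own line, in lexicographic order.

outcome vector order: (T1.a,T2.a,T2.b)
|TSO outcomes| = 6

T1.a=0 T2.a=0 T2.b=0
T1.a=0 T2.a=0 T2.b=1
T1.a=0 T2.a=1 T2.b=1
T1.a=1 T2.a=0 T2.b=0
T1.a=1 T2.a=0 T2.b=1
T1.a=1 T2.a=1 T2.b=1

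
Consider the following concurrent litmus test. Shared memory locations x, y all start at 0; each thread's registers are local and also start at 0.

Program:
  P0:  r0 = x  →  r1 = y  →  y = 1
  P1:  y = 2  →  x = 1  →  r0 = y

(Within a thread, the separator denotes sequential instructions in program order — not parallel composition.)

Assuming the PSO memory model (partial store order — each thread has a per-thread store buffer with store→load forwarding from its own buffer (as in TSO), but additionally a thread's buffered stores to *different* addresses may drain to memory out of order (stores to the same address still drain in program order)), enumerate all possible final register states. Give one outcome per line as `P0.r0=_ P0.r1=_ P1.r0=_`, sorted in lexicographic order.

outcome vector order: (P0.r0,P0.r1,P1.r0)
|PSO outcomes| = 8

P0.r0=0 P0.r1=0 P1.r0=1
P0.r0=0 P0.r1=0 P1.r0=2
P0.r0=0 P0.r1=2 P1.r0=1
P0.r0=0 P0.r1=2 P1.r0=2
P0.r0=1 P0.r1=0 P1.r0=1
P0.r0=1 P0.r1=0 P1.r0=2
P0.r0=1 P0.r1=2 P1.r0=1
P0.r0=1 P0.r1=2 P1.r0=2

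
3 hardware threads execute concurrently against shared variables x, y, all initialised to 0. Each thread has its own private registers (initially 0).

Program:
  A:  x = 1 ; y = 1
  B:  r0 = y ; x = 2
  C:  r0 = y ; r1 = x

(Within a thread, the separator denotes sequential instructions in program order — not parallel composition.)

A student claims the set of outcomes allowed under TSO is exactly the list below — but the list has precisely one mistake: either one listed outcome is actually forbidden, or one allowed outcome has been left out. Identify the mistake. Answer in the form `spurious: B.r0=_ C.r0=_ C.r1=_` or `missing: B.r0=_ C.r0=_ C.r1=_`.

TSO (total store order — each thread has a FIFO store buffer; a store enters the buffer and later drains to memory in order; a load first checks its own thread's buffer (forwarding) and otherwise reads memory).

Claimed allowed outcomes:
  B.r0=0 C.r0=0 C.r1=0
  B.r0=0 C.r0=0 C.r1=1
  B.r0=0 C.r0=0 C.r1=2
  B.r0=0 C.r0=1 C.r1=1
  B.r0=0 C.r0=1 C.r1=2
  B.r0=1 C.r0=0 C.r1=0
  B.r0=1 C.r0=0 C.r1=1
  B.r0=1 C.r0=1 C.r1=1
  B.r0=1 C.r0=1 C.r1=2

missing: B.r0=1 C.r0=0 C.r1=2

outcome vector order: (B.r0,C.r0,C.r1)
under TSO → 0/0/0; 0/0/1; 0/0/2; 0/1/1; 0/1/2; 1/0/0; 1/0/1; 1/0/2; 1/1/1; 1/1/2
TSO∖claimed = {1/0/2}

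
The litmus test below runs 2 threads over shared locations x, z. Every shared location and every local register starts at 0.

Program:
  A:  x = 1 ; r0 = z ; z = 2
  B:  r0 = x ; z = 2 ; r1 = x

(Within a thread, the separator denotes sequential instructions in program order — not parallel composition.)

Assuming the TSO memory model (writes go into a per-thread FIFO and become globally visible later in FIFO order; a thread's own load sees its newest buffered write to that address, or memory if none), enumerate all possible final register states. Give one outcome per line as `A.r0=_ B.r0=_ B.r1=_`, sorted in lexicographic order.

outcome vector order: (A.r0,B.r0,B.r1)
|TSO outcomes| = 6

A.r0=0 B.r0=0 B.r1=0
A.r0=0 B.r0=0 B.r1=1
A.r0=0 B.r0=1 B.r1=1
A.r0=2 B.r0=0 B.r1=0
A.r0=2 B.r0=0 B.r1=1
A.r0=2 B.r0=1 B.r1=1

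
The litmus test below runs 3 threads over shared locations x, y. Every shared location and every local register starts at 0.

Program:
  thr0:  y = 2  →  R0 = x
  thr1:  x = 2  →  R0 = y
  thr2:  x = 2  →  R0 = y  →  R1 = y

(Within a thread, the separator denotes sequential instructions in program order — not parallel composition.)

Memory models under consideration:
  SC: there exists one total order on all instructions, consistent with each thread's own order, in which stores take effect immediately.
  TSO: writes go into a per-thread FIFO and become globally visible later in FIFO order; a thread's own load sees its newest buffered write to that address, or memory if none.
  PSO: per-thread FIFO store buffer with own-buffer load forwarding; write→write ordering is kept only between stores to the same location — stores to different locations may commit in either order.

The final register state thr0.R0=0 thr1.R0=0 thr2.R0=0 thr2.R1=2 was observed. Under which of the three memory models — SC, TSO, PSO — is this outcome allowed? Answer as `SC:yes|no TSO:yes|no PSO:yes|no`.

SC:no TSO:yes PSO:yes

outcome vector order: (thr0.R0,thr1.R0,thr2.R0,thr2.R1)
SC: 7 outcomes — {0222 2000 2002 2022 2200 2202 2222}
TSO: 12 outcomes — {0000 0002 0022 0200 0202 0222 2000 2002 2022 2200 2202 2222}
PSO: 12 outcomes — {0000 0002 0022 0200 0202 0222 2000 2002 2022 2200 2202 2222}
target 0002 ∈ {TSO,PSO}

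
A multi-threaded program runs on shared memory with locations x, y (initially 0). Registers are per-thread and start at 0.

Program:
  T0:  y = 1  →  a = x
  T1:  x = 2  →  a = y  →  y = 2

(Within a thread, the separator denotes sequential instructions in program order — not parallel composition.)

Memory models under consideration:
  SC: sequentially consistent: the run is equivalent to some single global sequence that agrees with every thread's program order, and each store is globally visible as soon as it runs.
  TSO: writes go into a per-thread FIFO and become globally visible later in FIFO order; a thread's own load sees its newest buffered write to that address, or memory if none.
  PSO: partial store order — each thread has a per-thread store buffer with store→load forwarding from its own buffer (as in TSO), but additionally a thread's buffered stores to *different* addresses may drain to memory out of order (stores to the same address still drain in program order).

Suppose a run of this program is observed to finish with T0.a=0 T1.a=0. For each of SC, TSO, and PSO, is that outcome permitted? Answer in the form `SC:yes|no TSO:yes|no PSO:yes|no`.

SC:no TSO:yes PSO:yes

outcome vector order: (T0.a,T1.a)
under SC → (0,1); (2,0); (2,1)
under TSO → (0,0); (0,1); (2,0); (2,1)
under PSO → (0,0); (0,1); (2,0); (2,1)
target (0,0) ∈ {TSO,PSO}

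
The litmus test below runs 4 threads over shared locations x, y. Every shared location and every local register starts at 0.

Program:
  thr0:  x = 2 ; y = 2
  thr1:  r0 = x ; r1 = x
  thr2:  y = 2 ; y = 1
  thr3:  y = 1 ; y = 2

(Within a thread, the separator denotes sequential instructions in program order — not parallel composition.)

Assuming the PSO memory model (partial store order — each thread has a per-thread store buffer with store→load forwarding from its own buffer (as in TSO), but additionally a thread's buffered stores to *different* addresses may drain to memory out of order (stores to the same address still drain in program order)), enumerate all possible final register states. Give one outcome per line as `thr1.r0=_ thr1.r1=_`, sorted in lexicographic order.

thr1.r0=0 thr1.r1=0
thr1.r0=0 thr1.r1=2
thr1.r0=2 thr1.r1=2

outcome vector order: (thr1.r0,thr1.r1)
|PSO outcomes| = 3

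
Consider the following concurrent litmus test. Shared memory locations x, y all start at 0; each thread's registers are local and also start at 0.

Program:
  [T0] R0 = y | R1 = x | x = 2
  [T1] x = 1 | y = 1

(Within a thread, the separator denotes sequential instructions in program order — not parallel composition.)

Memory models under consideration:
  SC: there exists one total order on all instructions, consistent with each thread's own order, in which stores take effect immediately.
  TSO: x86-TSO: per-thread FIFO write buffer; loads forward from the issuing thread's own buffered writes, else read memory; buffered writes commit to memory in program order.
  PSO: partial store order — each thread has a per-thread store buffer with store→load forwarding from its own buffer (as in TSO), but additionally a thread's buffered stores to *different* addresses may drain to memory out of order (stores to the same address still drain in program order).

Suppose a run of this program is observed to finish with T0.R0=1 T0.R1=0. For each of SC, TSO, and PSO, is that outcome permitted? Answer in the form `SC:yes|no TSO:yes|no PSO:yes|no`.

SC:no TSO:no PSO:yes

outcome vector order: (T0.R0,T0.R1)
[SC] allowed = {(0,0), (0,1), (1,1)}
[TSO] allowed = {(0,0), (0,1), (1,1)}
[PSO] allowed = {(0,0), (0,1), (1,0), (1,1)}
target (1,0) ∈ {PSO}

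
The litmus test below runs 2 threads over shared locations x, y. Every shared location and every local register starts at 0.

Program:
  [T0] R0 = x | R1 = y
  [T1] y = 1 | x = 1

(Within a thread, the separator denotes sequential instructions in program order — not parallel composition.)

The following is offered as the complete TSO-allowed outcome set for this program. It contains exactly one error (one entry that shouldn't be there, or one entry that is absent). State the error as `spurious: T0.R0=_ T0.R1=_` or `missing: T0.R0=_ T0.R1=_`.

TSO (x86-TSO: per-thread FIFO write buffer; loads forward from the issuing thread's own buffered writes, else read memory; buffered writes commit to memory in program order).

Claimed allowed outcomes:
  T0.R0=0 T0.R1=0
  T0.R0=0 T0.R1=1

outcome vector order: (T0.R0,T0.R1)
[TSO] allowed = {00, 01, 11}
TSO∖claimed = {11}

missing: T0.R0=1 T0.R1=1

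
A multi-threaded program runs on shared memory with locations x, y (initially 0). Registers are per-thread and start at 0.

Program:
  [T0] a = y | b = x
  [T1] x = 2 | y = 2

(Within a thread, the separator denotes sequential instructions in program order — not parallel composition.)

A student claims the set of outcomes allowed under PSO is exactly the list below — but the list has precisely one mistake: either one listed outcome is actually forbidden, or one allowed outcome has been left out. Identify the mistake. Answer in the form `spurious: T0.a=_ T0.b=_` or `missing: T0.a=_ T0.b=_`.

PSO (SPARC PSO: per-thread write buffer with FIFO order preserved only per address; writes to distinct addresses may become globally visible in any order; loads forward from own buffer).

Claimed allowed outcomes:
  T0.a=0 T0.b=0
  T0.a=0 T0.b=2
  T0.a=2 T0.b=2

missing: T0.a=2 T0.b=0

outcome vector order: (T0.a,T0.b)
PSO (4): 0/0 0/2 2/0 2/2
PSO∖claimed = {2/0}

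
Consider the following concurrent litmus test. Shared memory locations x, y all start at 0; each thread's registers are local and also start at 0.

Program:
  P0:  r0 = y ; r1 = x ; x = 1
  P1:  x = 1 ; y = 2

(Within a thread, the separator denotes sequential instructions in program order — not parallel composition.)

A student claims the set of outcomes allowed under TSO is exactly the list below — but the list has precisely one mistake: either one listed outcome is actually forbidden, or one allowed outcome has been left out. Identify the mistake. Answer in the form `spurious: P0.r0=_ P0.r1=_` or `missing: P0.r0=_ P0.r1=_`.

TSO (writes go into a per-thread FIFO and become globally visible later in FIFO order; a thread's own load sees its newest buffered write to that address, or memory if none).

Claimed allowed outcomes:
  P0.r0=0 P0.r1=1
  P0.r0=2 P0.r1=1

missing: P0.r0=0 P0.r1=0

outcome vector order: (P0.r0,P0.r1)
under TSO → 00 01 21
TSO∖claimed = {00}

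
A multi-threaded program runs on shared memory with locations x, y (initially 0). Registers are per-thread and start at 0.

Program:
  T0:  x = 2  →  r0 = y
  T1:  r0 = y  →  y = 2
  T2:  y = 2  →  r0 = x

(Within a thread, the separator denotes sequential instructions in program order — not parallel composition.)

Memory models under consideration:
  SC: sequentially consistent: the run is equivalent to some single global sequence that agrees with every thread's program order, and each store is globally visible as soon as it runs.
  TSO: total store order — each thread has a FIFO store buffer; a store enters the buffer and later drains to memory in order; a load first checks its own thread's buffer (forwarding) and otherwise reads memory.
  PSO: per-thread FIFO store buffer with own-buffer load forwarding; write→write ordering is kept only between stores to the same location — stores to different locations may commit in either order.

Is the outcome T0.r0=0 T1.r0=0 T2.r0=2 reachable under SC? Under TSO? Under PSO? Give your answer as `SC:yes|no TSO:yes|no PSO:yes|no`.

SC:yes TSO:yes PSO:yes

outcome vector order: (T0.r0,T1.r0,T2.r0)
SC: 6 outcomes — {0/0/2; 0/2/2; 2/0/0; 2/0/2; 2/2/0; 2/2/2}
TSO: 8 outcomes — {0/0/0; 0/0/2; 0/2/0; 0/2/2; 2/0/0; 2/0/2; 2/2/0; 2/2/2}
PSO: 8 outcomes — {0/0/0; 0/0/2; 0/2/0; 0/2/2; 2/0/0; 2/0/2; 2/2/0; 2/2/2}
target 0/0/2 ∈ {SC,TSO,PSO}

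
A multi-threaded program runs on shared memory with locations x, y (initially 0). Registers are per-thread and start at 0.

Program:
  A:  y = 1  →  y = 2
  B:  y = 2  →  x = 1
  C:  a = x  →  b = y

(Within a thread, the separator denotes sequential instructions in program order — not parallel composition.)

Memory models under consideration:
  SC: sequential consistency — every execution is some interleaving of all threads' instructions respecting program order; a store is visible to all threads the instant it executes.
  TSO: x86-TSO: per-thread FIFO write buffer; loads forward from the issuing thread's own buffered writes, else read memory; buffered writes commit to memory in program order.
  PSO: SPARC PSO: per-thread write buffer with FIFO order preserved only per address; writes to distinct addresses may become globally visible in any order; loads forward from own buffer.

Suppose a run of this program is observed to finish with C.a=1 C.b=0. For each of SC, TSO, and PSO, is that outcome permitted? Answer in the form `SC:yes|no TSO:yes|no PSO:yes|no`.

SC:no TSO:no PSO:yes

outcome vector order: (C.a,C.b)
SC: 5 outcomes — {0/0; 0/1; 0/2; 1/1; 1/2}
TSO: 5 outcomes — {0/0; 0/1; 0/2; 1/1; 1/2}
PSO: 6 outcomes — {0/0; 0/1; 0/2; 1/0; 1/1; 1/2}
target 1/0 ∈ {PSO}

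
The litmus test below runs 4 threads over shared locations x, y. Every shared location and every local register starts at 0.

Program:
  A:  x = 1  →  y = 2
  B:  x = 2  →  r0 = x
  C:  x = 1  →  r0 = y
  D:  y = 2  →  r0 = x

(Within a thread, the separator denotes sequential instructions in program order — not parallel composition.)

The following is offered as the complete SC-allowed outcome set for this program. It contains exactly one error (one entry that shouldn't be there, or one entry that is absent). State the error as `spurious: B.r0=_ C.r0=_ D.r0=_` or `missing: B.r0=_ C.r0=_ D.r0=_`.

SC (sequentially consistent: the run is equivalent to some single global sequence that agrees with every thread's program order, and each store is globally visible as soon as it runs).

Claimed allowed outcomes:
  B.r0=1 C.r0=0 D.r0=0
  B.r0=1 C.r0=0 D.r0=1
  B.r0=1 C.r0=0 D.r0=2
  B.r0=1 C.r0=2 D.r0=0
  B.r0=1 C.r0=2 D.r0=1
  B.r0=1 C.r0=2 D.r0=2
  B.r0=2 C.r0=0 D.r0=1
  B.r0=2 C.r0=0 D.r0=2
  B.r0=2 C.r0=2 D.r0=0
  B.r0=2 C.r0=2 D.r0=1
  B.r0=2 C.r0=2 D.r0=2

spurious: B.r0=1 C.r0=0 D.r0=0

outcome vector order: (B.r0,C.r0,D.r0)
SC: 10 outcomes — {1/0/1, 1/0/2, 1/2/0, 1/2/1, 1/2/2, 2/0/1, 2/0/2, 2/2/0, 2/2/1, 2/2/2}
claimed∖SC = {1/0/0}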